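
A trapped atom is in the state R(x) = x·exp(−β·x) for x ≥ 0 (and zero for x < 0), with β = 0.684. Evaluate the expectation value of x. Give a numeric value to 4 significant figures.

2.193

⟨x⟩ = ∫ x·|R|² dx / ∫|R|² dx (integrals over the domain).
Every integrand reduces to terms xʲ·e^(−2βx) on [0, ∞); use ∫₀^∞ xʲ·e^(−2βx) dx = j!/(2β)^(j+1).
State is unnormalized: ∫|R|² dx = 0.78122, and ∫R*·x·R dx = 1.7132, so ⟨x⟩ = 1.7132 / 0.78122.
⟨x⟩ = 2.1930.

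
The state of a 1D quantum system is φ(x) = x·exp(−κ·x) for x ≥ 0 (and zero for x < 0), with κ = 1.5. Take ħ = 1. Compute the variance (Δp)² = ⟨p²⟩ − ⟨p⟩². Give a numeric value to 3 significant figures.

Compute ⟨p⟩ and ⟨p²⟩ separately; (Δp)² = ⟨p²⟩ − ⟨p⟩².
Differentiate x·exp(−κ·x) with the product rule; every integrand then reduces to terms xʲ·e^(−2κx) on [0, ∞), with ∫₀^∞ xʲ·e^(−2κx) dx = j!/(2κ)^(j+1).
Normalization: ∫|φ|² dx = 0.074074.
⟨p⟩ = 0.0000 and ⟨p²⟩ = 2.2500.
(Δp)² = 2.2500 − (0.0000)² = 2.2500.

2.25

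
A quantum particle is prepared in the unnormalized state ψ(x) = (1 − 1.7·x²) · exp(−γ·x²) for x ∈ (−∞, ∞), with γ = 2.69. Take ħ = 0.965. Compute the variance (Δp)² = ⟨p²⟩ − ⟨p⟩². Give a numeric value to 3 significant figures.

Compute ⟨p⟩ and ⟨p²⟩ separately; (Δp)² = ⟨p²⟩ − ⟨p⟩².
Expand each integrand as polynomial × e^(−2γx²) and use ∫x^(2j)·e^(−2γx²) dx = (2j−1)!!/(4γ)^j · √(π/(2γ)), odd powers → 0; here √(π/(2γ)) = 0.76416. Differentiate with the product rule, d/dx e^(−γx²) = −2γx·e^(−γx²).
Normalization: ∫|ψ|² dx = 0.57992.
⟨p⟩ = 0.0000 and ⟨p²⟩ = 4.9206.
(Δp)² = 4.9206 − (0.0000)² = 4.9206.

4.92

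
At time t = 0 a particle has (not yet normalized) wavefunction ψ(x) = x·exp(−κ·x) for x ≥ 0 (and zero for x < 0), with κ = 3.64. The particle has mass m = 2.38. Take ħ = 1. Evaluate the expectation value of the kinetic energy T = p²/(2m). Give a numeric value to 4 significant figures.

T = −(ħ²/2m) d²/dx², so ⟨T⟩ = −(ħ²/2m) ∫ ψ*·ψ'' dx / ∫|ψ|² dx; with m = 2.38.
Differentiate x·exp(−κ·x) with the product rule; every integrand then reduces to terms xʲ·e^(−2κx) on [0, ∞), with ∫₀^∞ xʲ·e^(−2κx) dx = j!/(2κ)^(j+1).
State is unnormalized: ∫|ψ|² dx = 0.0051837, and ∫ψ*·(−ħ²/2m · ψ'') dx = 0.014429, so ⟨T⟩ = 0.014429 / 0.0051837.
⟨T⟩ = 2.7835.

2.784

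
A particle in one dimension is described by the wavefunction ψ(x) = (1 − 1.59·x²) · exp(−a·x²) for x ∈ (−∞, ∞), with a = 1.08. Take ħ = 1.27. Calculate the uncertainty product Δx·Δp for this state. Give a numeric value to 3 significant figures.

1.41

Δx = √(⟨x²⟩−⟨x⟩²), Δp = √(⟨p²⟩−⟨p⟩²).
Expand each integrand as polynomial × e^(−2ax²) and use ∫x^(2j)·e^(−2ax²) dx = (2j−1)!!/(4a)^j · √(π/(2a)), odd powers → 0; here √(π/(2a)) = 1.2060. Differentiate with the product rule, d/dx e^(−ax²) = −2ax·e^(−ax²).
Normalization: ∫|ψ|² dx = 0.80836.
⟨x⟩ = 0.0000, ⟨x²⟩ = 0.28444 ⇒ Δx = 0.53333.
⟨p⟩ = 0.0000, ⟨p²⟩ = 6.9761 ⇒ Δp = 2.6412.
Δx·Δp = 1.4087.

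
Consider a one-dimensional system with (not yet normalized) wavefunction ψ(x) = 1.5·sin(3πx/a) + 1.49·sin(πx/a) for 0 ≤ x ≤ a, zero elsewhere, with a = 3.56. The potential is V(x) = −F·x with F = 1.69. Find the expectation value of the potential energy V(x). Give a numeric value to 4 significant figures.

-3.008

⟨V⟩ = ∫ V(x)·|ψ|² dx / ∫|ψ|² dx.
On 0 ≤ x ≤ a (j ≠ l): ∫sin²(jπx/a) dx = a/2, ∫sin(jπx/a)·sin(lπx/a) dx = 0; diagonal moments ∫x·sin²(jπx/a) dx = a²/4, ∫x²·sin²(jπx/a) dx = a³·(1/6 − 1/(4j²π²)); cross terms ∫x·sin(jπx/a)·sin(lπx/a) dx = 0 for j + l even and −4jla²/(π²(j² − l²)²) for j + l odd, ∫x²·sin(jπx/a)·sin(lπx/a) dx = (−1)^(j+l)·4jla³/(π²(j² − l²)²); higher powers the same way via product-to-sum and parts.
State is unnormalized: ∫|ψ|² dx = 7.9568, and ∫ψ*·V(x)·ψ dx = -23.936, so ⟨V⟩ = -23.936 / 7.9568.
⟨V⟩ = -3.0082.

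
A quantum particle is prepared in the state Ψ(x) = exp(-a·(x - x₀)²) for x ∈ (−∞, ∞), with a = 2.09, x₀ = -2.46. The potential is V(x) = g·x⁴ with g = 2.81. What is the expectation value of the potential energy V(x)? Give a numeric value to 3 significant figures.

115.

⟨V⟩ = ∫ V(x)·|Ψ|² dx / ∫|Ψ|² dx.
Gaussian moments (u = x − x₀): ∫u^(2j)·e^(−2au²) du = (2j−1)!!/(4a)^j · √(π/(2a)), odd powers integrate to 0; here √(π/(2a)) = 0.86694.
State is unnormalized: ∫|Ψ|² dx = 0.86694, and ∫Ψ*·V(x)·Ψ dx = 99.899, so ⟨V⟩ = 99.899 / 0.86694.
⟨V⟩ = 115.23.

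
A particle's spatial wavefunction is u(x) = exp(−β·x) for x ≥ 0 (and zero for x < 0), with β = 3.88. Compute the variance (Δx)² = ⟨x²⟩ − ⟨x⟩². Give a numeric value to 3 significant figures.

Compute ⟨x⟩ and ⟨x²⟩ separately, then (Δx)² = ⟨x²⟩ − ⟨x⟩².
Every integrand reduces to terms xʲ·e^(−2βx) on [0, ∞); use ∫₀^∞ xʲ·e^(−2βx) dx = j!/(2β)^(j+1).
Normalization: ∫|u|² dx = 0.12887.
⟨x⟩ = 0.12887 and ⟨x²⟩ = 0.033213.
(Δx)² = 0.033213 − (0.12887)² = 0.016606.

0.0166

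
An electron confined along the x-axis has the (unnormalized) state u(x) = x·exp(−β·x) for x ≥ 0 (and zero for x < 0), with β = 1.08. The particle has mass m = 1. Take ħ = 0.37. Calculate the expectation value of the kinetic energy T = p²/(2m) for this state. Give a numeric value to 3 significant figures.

0.0798

T = −(ħ²/2m) d²/dx², so ⟨T⟩ = −(ħ²/2m) ∫ u*·u'' dx / ∫|u|² dx; with m = 1.
Differentiate x·exp(−β·x) with the product rule; every integrand then reduces to terms xʲ·e^(−2βx) on [0, ∞), with ∫₀^∞ xʲ·e^(−2βx) dx = j!/(2β)^(j+1).
State is unnormalized: ∫|u|² dx = 0.19846, and ∫u*·(−ħ²/2m · u'') dx = 0.015845, so ⟨T⟩ = 0.015845 / 0.19846.
⟨T⟩ = 0.079840.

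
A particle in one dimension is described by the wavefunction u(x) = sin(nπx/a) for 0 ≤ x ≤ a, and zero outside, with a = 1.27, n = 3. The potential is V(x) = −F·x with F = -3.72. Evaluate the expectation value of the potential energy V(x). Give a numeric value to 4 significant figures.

⟨V⟩ = ∫ V(x)·|u|² dx / ∫|u|² dx.
With sin²θ = (1 − cos2θ)/2 on 0 ≤ x ≤ a: ∫sin²(nπx/a) dx = a/2, ∫x·sin²(nπx/a) dx = a²/4, ∫x²·sin²(nπx/a) dx = a³·(1/6 − 1/(4n²π²)); higher powers xᵏ the same way, integrating xᵏ·cos(2nπx/a) by parts.
State is unnormalized: ∫|u|² dx = 0.63500, and ∫u*·V(x)·u dx = 1.5000, so ⟨V⟩ = 1.5000 / 0.63500.
⟨V⟩ = 2.3622.

2.362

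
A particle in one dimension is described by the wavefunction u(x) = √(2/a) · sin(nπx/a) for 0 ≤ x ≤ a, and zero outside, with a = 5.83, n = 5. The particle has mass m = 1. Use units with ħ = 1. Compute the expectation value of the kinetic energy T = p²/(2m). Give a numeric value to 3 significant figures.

3.63

T = −(ħ²/2m) d²/dx², so ⟨T⟩ = −(ħ²/2m) ∫ u*·u'' dx; with m = 1.
d/dx sin(nπx/a) = (nπ/a)·cos(nπx/a) and d²/dx² sin(nπx/a) = −(nπ/a)²·sin(nπx/a); on 0 ≤ x ≤ a, ∫sin²(nπx/a) dx = a/2 and ∫sin(nπx/a)·cos(nπx/a) dx = 0.
⟨T⟩ = 3.6297.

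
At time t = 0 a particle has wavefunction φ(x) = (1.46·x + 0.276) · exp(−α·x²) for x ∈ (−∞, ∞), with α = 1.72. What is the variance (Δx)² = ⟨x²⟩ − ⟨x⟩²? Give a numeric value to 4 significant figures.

0.2866

Compute ⟨x⟩ and ⟨x²⟩ separately, then (Δx)² = ⟨x²⟩ − ⟨x⟩².
Expand each integrand as polynomial × e^(−2αx²) and use ∫x^(2j)·e^(−2αx²) dx = (2j−1)!!/(4α)^j · √(π/(2α)), odd powers → 0; here √(π/(2α)) = 0.95564.
Normalization: ∫|φ|² dx = 0.36888.
⟨x⟩ = 0.30347 and ⟨x²⟩ = 0.37868.
(Δx)² = 0.37868 − (0.30347)² = 0.28658.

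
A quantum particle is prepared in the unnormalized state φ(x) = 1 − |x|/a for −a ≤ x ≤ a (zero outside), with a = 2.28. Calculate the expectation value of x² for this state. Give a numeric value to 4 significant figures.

0.5198

⟨x²⟩ = ∫ x²·|φ|² dx / ∫|φ|² dx (integrals over the domain).
φ is even, so ∫ over [−a, a] = 2∫₀ᵃ with φ = 1 − x/a there: ∫₀ᵃ (1 − x/a)² dx = a/3, ∫₀ᵃ x²(1 − x/a)² dx = a³/30, ∫₀ᵃ x⁴(1 − x/a)² dx = a⁵/105.
State is unnormalized: ∫|φ|² dx = 1.5200, and ∫φ*·x²·φ dx = 0.79016, so ⟨x²⟩ = 0.79016 / 1.5200.
⟨x²⟩ = 0.51984.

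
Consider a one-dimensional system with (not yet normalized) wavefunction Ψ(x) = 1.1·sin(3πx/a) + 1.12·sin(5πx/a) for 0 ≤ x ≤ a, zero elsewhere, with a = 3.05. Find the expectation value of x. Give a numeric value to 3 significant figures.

1.53

⟨x⟩ = ∫ x·|Ψ|² dx / ∫|Ψ|² dx (integrals over the domain).
On 0 ≤ x ≤ a (j ≠ l): ∫sin²(jπx/a) dx = a/2, ∫sin(jπx/a)·sin(lπx/a) dx = 0; diagonal moments ∫x·sin²(jπx/a) dx = a²/4, ∫x²·sin²(jπx/a) dx = a³·(1/6 − 1/(4j²π²)); cross terms ∫x·sin(jπx/a)·sin(lπx/a) dx = 0 for j + l even and −4jla²/(π²(j² − l²)²) for j + l odd, ∫x²·sin(jπx/a)·sin(lπx/a) dx = (−1)^(j+l)·4jla³/(π²(j² − l²)²); higher powers the same way via product-to-sum and parts.
State is unnormalized: ∫|Ψ|² dx = 3.7582, and ∫Ψ*·x·Ψ dx = 5.7313, so ⟨x⟩ = 5.7313 / 3.7582.
⟨x⟩ = 1.5250.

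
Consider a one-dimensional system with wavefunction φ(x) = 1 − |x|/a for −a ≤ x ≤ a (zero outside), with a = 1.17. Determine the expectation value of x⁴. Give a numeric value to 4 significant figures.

0.05354

⟨x⁴⟩ = ∫ x⁴·|φ|² dx / ∫|φ|² dx (integrals over the domain).
φ is even, so ∫ over [−a, a] = 2∫₀ᵃ with φ = 1 − x/a there: ∫₀ᵃ (1 − x/a)² dx = a/3, ∫₀ᵃ x²(1 − x/a)² dx = a³/30, ∫₀ᵃ x⁴(1 − x/a)² dx = a⁵/105.
State is unnormalized: ∫|φ|² dx = 0.78000, and ∫φ*·x⁴·φ dx = 0.041761, so ⟨x⁴⟩ = 0.041761 / 0.78000.
⟨x⁴⟩ = 0.053540.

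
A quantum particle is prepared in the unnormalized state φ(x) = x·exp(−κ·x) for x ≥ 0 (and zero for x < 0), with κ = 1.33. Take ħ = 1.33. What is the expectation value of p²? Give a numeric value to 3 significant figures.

3.13

p² φ = −ħ² d²φ/dx²; ⟨p²⟩ = −ħ² ∫ φ*·φ'' dx / ∫|φ|² dx.
Differentiate x·exp(−κ·x) with the product rule; every integrand then reduces to terms xʲ·e^(−2κx) on [0, ∞), with ∫₀^∞ xʲ·e^(−2κx) dx = j!/(2κ)^(j+1).
State is unnormalized: ∫|φ|² dx = 0.10626, and ∫φ*·(−ħ² φ'') dx = 0.33250, so ⟨p²⟩ = 0.33250 / 0.10626.
⟨p²⟩ = 3.1290.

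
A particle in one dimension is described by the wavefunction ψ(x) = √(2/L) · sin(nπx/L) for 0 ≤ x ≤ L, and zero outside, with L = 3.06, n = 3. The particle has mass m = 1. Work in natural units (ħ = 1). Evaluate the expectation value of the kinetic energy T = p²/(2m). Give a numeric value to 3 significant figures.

4.74

T = −(ħ²/2m) d²/dx², so ⟨T⟩ = −(ħ²/2m) ∫ ψ*·ψ'' dx; with m = 1.
d/dx sin(nπx/L) = (nπ/L)·cos(nπx/L) and d²/dx² sin(nπx/L) = −(nπ/L)²·sin(nπx/L); on 0 ≤ x ≤ L, ∫sin²(nπx/L) dx = L/2 and ∫sin(nπx/L)·cos(nπx/L) dx = 0.
⟨T⟩ = 4.7432.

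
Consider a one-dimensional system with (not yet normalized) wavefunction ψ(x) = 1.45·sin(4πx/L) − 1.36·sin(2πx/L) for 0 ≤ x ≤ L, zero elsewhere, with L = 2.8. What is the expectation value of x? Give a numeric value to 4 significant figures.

1.400

⟨x⟩ = ∫ x·|ψ|² dx / ∫|ψ|² dx (integrals over the domain).
On 0 ≤ x ≤ L (j ≠ l): ∫sin²(jπx/L) dx = L/2, ∫sin(jπx/L)·sin(lπx/L) dx = 0; diagonal moments ∫x·sin²(jπx/L) dx = L²/4, ∫x²·sin²(jπx/L) dx = L³·(1/6 − 1/(4j²π²)); cross terms ∫x·sin(jπx/L)·sin(lπx/L) dx = 0 for j + l even and −4jlL²/(π²(j² − l²)²) for j + l odd, ∫x²·sin(jπx/L)·sin(lπx/L) dx = (−1)^(j+l)·4jlL³/(π²(j² − l²)²); higher powers the same way via product-to-sum and parts.
State is unnormalized: ∫|ψ|² dx = 5.5329, and ∫ψ*·x·ψ dx = 7.7461, so ⟨x⟩ = 7.7461 / 5.5329.
⟨x⟩ = 1.4000.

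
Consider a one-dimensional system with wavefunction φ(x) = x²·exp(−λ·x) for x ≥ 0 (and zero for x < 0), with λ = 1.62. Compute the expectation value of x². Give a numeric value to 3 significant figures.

2.86

⟨x²⟩ = ∫ x²·|φ|² dx / ∫|φ|² dx (integrals over the domain).
Every integrand reduces to terms xʲ·e^(−2λx) on [0, ∞); use ∫₀^∞ xʲ·e^(−2λx) dx = j!/(2λ)^(j+1).
State is unnormalized: ∫|φ|² dx = 0.067218, and ∫φ*·x²·φ dx = 0.19210, so ⟨x²⟩ = 0.19210 / 0.067218.
⟨x²⟩ = 2.8578.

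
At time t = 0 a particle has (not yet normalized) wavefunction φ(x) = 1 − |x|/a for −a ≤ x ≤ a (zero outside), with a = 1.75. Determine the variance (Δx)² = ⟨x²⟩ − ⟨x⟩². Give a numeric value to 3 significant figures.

Compute ⟨x⟩ and ⟨x²⟩ separately, then (Δx)² = ⟨x²⟩ − ⟨x⟩².
φ is even, so ∫ over [−a, a] = 2∫₀ᵃ with φ = 1 − x/a there: ∫₀ᵃ (1 − x/a)² dx = a/3, ∫₀ᵃ x²(1 − x/a)² dx = a³/30, ∫₀ᵃ x⁴(1 − x/a)² dx = a⁵/105.
Normalization: ∫|φ|² dx = 1.1667.
⟨x⟩ = 0.0000 and ⟨x²⟩ = 0.30625.
(Δx)² = 0.30625 − (0.0000)² = 0.30625.

0.306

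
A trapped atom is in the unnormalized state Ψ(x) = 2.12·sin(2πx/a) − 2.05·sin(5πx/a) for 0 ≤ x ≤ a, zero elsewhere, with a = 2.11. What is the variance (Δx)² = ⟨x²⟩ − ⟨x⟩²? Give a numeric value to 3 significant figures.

0.336

Compute ⟨x⟩ and ⟨x²⟩ separately, then (Δx)² = ⟨x²⟩ − ⟨x⟩².
On 0 ≤ x ≤ a (j ≠ l): ∫sin²(jπx/a) dx = a/2, ∫sin(jπx/a)·sin(lπx/a) dx = 0; diagonal moments ∫x·sin²(jπx/a) dx = a²/4, ∫x²·sin²(jπx/a) dx = a³·(1/6 − 1/(4j²π²)); cross terms ∫x·sin(jπx/a)·sin(lπx/a) dx = 0 for j + l even and −4jla²/(π²(j² − l²)²) for j + l odd, ∫x²·sin(jπx/a)·sin(lπx/a) dx = (−1)^(j+l)·4jla³/(π²(j² − l²)²); higher powers the same way via product-to-sum and parts.
Normalization: ∫|Ψ|² dx = 9.1752.
⟨x⟩ = 1.0938 and ⟨x²⟩ = 1.5323.
(Δx)² = 1.5323 − (1.0938)² = 0.33601.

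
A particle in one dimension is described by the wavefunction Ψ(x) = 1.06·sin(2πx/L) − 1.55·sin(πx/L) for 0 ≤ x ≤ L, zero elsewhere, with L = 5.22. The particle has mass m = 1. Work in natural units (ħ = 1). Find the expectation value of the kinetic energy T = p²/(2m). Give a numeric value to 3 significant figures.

T = −(ħ²/2m) d²/dx², so ⟨T⟩ = −(ħ²/2m) ∫ Ψ*·Ψ'' dx / ∫|Ψ|² dx; with m = 1.
d²/dx² sin(jπx/L) = −(jπ/L)²·sin(jπx/L); on 0 ≤ x ≤ L, ∫sin²(jπx/L) dx = L/2 and ∫sin(jπx/L)·sin(lπx/L) dx = 0 for j ≠ l, so only diagonal terms survive in ∫|Ψ|² and ∫Ψ·Ψ″; ∫Ψ·Ψ′ dx = [Ψ²/2] between the walls = 0.
State is unnormalized: ∫|Ψ|² dx = 9.2031, and ∫Ψ*·(−ħ²/2m · Ψ'') dx = 3.2600, so ⟨T⟩ = 3.2600 / 9.2031.
⟨T⟩ = 0.35423.

0.354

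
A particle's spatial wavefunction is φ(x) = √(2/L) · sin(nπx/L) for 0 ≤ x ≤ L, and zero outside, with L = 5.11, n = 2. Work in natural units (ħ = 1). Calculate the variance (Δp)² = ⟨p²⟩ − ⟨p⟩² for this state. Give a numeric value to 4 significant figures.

Compute ⟨p⟩ and ⟨p²⟩ separately; (Δp)² = ⟨p²⟩ − ⟨p⟩².
d/dx sin(nπx/L) = (nπ/L)·cos(nπx/L) and d²/dx² sin(nπx/L) = −(nπ/L)²·sin(nπx/L); on 0 ≤ x ≤ L, ∫sin²(nπx/L) dx = L/2 and ∫sin(nπx/L)·cos(nπx/L) dx = 0.
⟨p⟩ = 0.0000 and ⟨p²⟩ = 1.5119.
(Δp)² = 1.5119 − (0.0000)² = 1.5119.

1.512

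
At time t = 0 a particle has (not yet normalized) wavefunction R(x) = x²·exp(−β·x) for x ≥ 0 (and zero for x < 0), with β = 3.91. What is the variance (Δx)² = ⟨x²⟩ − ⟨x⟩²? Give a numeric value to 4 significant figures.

0.08176

Compute ⟨x⟩ and ⟨x²⟩ separately, then (Δx)² = ⟨x²⟩ − ⟨x⟩².
Every integrand reduces to terms xʲ·e^(−2βx) on [0, ∞); use ∫₀^∞ xʲ·e^(−2βx) dx = j!/(2β)^(j+1).
Normalization: ∫|R|² dx = 0.00082069.
⟨x⟩ = 0.63939 and ⟨x²⟩ = 0.49058.
(Δx)² = 0.49058 − (0.63939)² = 0.081763.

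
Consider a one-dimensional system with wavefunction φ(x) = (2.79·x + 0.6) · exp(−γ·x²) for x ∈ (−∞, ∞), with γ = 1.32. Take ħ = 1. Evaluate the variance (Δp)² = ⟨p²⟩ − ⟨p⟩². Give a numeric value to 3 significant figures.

Compute ⟨p⟩ and ⟨p²⟩ separately; (Δp)² = ⟨p²⟩ − ⟨p⟩².
Expand each integrand as polynomial × e^(−2γx²) and use ∫x^(2j)·e^(−2γx²) dx = (2j−1)!!/(4γ)^j · √(π/(2γ)), odd powers → 0; here √(π/(2γ)) = 1.0909. Differentiate with the product rule, d/dx e^(−γx²) = −2γx·e^(−γx²).
Normalization: ∫|φ|² dx = 2.0009.
⟨p⟩ = 0.0000 and ⟨p²⟩ = 3.4419.
(Δp)² = 3.4419 − (0.0000)² = 3.4419.

3.44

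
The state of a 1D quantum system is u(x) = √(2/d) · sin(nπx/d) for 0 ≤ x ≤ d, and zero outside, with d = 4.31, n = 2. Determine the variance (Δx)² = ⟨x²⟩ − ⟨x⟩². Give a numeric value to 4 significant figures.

Compute ⟨x⟩ and ⟨x²⟩ separately, then (Δx)² = ⟨x²⟩ − ⟨x⟩².
With sin²θ = (1 − cos2θ)/2 on 0 ≤ x ≤ d: ∫sin²(nπx/d) dx = d/2, ∫x·sin²(nπx/d) dx = d²/4, ∫x²·sin²(nπx/d) dx = d³·(1/6 − 1/(4n²π²)); higher powers xᵏ the same way, integrating xᵏ·cos(2nπx/d) by parts.
⟨x⟩ = 2.1550 and ⟨x²⟩ = 5.9568.
(Δx)² = 5.9568 − (2.1550)² = 1.3127.

1.313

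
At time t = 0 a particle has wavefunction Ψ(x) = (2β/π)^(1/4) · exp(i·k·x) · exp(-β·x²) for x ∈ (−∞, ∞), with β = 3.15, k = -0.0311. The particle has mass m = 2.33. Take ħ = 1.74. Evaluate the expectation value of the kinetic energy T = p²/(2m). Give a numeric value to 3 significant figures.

2.05

T = −(ħ²/2m) d²/dx², so ⟨T⟩ = −(ħ²/2m) ∫ Ψ*·Ψ'' dx; with m = 2.33.
Gaussian moments: ∫x^(2j)·e^(−2βx²) dx = (2j−1)!!/(4β)^j · √(π/(2β)), odd powers integrate to 0; here √(π/(2β)) = 0.70616. Derivatives: Ψ′ = (ik − 2βx)·Ψ, Ψ″ = ((ik − 2βx)² − 2β)·Ψ; the odd-in-x pieces drop out.
⟨T⟩ = 2.0472.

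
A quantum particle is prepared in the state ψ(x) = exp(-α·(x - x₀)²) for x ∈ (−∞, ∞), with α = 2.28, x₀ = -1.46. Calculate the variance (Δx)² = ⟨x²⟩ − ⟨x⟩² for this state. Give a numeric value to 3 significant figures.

0.110

Compute ⟨x⟩ and ⟨x²⟩ separately, then (Δx)² = ⟨x²⟩ − ⟨x⟩².
Gaussian moments (u = x − x₀): ∫u^(2j)·e^(−2αu²) du = (2j−1)!!/(4α)^j · √(π/(2α)), odd powers integrate to 0; here √(π/(2α)) = 0.83003.
Normalization: ∫|ψ|² dx = 0.83003.
⟨x⟩ = -1.4600 and ⟨x²⟩ = 2.2412.
(Δx)² = 2.2412 − (-1.4600)² = 0.10965.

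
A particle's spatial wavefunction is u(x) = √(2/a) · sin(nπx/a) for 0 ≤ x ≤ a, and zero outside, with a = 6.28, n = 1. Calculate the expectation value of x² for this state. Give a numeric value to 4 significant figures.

11.15

⟨x²⟩ = ∫ x²·|u|² dx (integrals over the domain).
With sin²θ = (1 − cos2θ)/2 on 0 ≤ x ≤ a: ∫sin²(nπx/a) dx = a/2, ∫x·sin²(nπx/a) dx = a²/4, ∫x²·sin²(nπx/a) dx = a³·(1/6 − 1/(4n²π²)); higher powers xᵏ the same way, integrating xᵏ·cos(2nπx/a) by parts.
⟨x²⟩ = 11.148.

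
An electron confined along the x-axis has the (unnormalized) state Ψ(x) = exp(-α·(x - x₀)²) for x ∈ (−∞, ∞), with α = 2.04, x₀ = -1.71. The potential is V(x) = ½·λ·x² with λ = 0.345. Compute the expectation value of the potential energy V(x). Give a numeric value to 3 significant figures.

⟨V⟩ = ∫ V(x)·|Ψ|² dx / ∫|Ψ|² dx.
Gaussian moments (u = x − x₀): ∫u^(2j)·e^(−2αu²) du = (2j−1)!!/(4α)^j · √(π/(2α)), odd powers integrate to 0; here √(π/(2α)) = 0.87750.
State is unnormalized: ∫|Ψ|² dx = 0.87750, and ∫Ψ*·V(x)·Ψ dx = 0.46117, so ⟨V⟩ = 0.46117 / 0.87750.
⟨V⟩ = 0.52555.

0.526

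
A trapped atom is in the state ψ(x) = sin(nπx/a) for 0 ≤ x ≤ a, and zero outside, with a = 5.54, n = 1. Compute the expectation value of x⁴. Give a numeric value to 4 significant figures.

107.5

⟨x⁴⟩ = ∫ x⁴·|ψ|² dx / ∫|ψ|² dx (integrals over the domain).
With sin²θ = (1 − cos2θ)/2 on 0 ≤ x ≤ a: ∫sin²(nπx/a) dx = a/2, ∫x·sin²(nπx/a) dx = a²/4, ∫x²·sin²(nπx/a) dx = a³·(1/6 − 1/(4n²π²)); higher powers xᵏ the same way, integrating xᵏ·cos(2nπx/a) by parts.
State is unnormalized: ∫|ψ|² dx = 2.7700, and ∫ψ*·x⁴·ψ dx = 297.66, so ⟨x⁴⟩ = 297.66 / 2.7700.
⟨x⁴⟩ = 107.46.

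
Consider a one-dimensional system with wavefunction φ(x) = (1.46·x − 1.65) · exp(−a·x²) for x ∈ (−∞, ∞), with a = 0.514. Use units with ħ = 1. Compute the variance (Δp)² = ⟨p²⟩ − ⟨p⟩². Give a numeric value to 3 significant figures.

Compute ⟨p⟩ and ⟨p²⟩ separately; (Δp)² = ⟨p²⟩ − ⟨p⟩².
Expand each integrand as polynomial × e^(−2ax²) and use ∫x^(2j)·e^(−2ax²) dx = (2j−1)!!/(4a)^j · √(π/(2a)), odd powers → 0; here √(π/(2a)) = 1.7481. Differentiate with the product rule, d/dx e^(−ax²) = −2ax·e^(−ax²).
Normalization: ∫|φ|² dx = 6.5718.
⟨p⟩ = 0.0000 and ⟨p²⟩ = 0.79751.
(Δp)² = 0.79751 − (0.0000)² = 0.79751.

0.798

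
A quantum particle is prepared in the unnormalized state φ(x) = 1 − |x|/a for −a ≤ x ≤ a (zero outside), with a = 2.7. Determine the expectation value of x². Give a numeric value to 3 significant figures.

0.729

⟨x²⟩ = ∫ x²·|φ|² dx / ∫|φ|² dx (integrals over the domain).
φ is even, so ∫ over [−a, a] = 2∫₀ᵃ with φ = 1 − x/a there: ∫₀ᵃ (1 − x/a)² dx = a/3, ∫₀ᵃ x²(1 − x/a)² dx = a³/30, ∫₀ᵃ x⁴(1 − x/a)² dx = a⁵/105.
State is unnormalized: ∫|φ|² dx = 1.8000, and ∫φ*·x²·φ dx = 1.3122, so ⟨x²⟩ = 1.3122 / 1.8000.
⟨x²⟩ = 0.72900.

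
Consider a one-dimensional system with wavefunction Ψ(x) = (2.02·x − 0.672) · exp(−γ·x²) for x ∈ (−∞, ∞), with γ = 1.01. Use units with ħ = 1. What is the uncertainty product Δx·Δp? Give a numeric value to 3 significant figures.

0.954

Δx = √(⟨x²⟩−⟨x⟩²), Δp = √(⟨p²⟩−⟨p⟩²).
Expand each integrand as polynomial × e^(−2γx²) and use ∫x^(2j)·e^(−2γx²) dx = (2j−1)!!/(4γ)^j · √(π/(2γ)), odd powers → 0; here √(π/(2γ)) = 1.2471. Differentiate with the product rule, d/dx e^(−γx²) = −2γx·e^(−γx²).
Normalization: ∫|Ψ|² dx = 1.8227.
⟨x⟩ = -0.45978, ⟨x²⟩ = 0.58962 ⇒ Δx = 0.61500.
⟨p⟩ = 0.0000, ⟨p²⟩ = 2.4059 ⇒ Δp = 1.5511.
Δx·Δp = 0.95392.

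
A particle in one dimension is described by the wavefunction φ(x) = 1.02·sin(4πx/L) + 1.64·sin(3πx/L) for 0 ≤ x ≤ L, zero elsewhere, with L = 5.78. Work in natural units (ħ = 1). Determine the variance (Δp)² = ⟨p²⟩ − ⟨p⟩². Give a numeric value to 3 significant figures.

3.24

Compute ⟨p⟩ and ⟨p²⟩ separately; (Δp)² = ⟨p²⟩ − ⟨p⟩².
d²/dx² sin(jπx/L) = −(jπ/L)²·sin(jπx/L); on 0 ≤ x ≤ L, ∫sin²(jπx/L) dx = L/2 and ∫sin(jπx/L)·sin(lπx/L) dx = 0 for j ≠ l, so only diagonal terms survive in ∫|φ|² and ∫φ·φ″; ∫φ·φ′ dx = [φ²/2] between the walls = 0.
Normalization: ∫|φ|² dx = 10.780.
⟨p⟩ = 0.0000 and ⟨p²⟩ = 3.2356.
(Δp)² = 3.2356 − (0.0000)² = 3.2356.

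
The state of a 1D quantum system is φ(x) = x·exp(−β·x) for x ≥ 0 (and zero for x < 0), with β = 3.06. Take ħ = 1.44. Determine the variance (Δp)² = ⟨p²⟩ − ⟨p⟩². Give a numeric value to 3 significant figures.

Compute ⟨p⟩ and ⟨p²⟩ separately; (Δp)² = ⟨p²⟩ − ⟨p⟩².
Differentiate x·exp(−β·x) with the product rule; every integrand then reduces to terms xʲ·e^(−2βx) on [0, ∞), with ∫₀^∞ xʲ·e^(−2βx) dx = j!/(2β)^(j+1).
Normalization: ∫|φ|² dx = 0.0087252.
⟨p⟩ = 0.0000 and ⟨p²⟩ = 19.416.
(Δp)² = 19.416 − (0.0000)² = 19.416.

19.4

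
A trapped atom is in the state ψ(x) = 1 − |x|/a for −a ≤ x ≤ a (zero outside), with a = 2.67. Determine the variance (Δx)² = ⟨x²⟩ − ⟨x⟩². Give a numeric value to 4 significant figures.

0.7129

Compute ⟨x⟩ and ⟨x²⟩ separately, then (Δx)² = ⟨x²⟩ − ⟨x⟩².
ψ is even, so ∫ over [−a, a] = 2∫₀ᵃ with ψ = 1 − x/a there: ∫₀ᵃ (1 − x/a)² dx = a/3, ∫₀ᵃ x²(1 − x/a)² dx = a³/30, ∫₀ᵃ x⁴(1 − x/a)² dx = a⁵/105.
Normalization: ∫|ψ|² dx = 1.7800.
⟨x⟩ = 0.0000 and ⟨x²⟩ = 0.71289.
(Δx)² = 0.71289 − (0.0000)² = 0.71289.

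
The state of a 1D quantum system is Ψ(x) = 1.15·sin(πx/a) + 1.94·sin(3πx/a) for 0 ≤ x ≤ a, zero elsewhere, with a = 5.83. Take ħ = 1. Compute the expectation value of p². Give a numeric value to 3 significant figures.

2.01

p² Ψ = −ħ² d²Ψ/dx²; ⟨p²⟩ = −ħ² ∫ Ψ*·Ψ'' dx / ∫|Ψ|² dx.
d²/dx² sin(jπx/a) = −(jπ/a)²·sin(jπx/a); on 0 ≤ x ≤ a, ∫sin²(jπx/a) dx = a/2 and ∫sin(jπx/a)·sin(lπx/a) dx = 0 for j ≠ l, so only diagonal terms survive in ∫|Ψ|² and ∫Ψ·Ψ″; ∫Ψ·Ψ′ dx = [Ψ²/2] between the walls = 0.
State is unnormalized: ∫|Ψ|² dx = 14.826, and ∫Ψ*·(−ħ² Ψ'') dx = 29.791, so ⟨p²⟩ = 29.791 / 14.826.
⟨p²⟩ = 2.0094.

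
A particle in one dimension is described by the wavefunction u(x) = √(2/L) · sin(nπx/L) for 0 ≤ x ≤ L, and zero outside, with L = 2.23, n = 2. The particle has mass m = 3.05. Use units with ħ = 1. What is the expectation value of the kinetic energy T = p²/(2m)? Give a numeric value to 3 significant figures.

1.30

T = −(ħ²/2m) d²/dx², so ⟨T⟩ = −(ħ²/2m) ∫ u*·u'' dx; with m = 3.05.
d/dx sin(nπx/L) = (nπ/L)·cos(nπx/L) and d²/dx² sin(nπx/L) = −(nπ/L)²·sin(nπx/L); on 0 ≤ x ≤ L, ∫sin²(nπx/L) dx = L/2 and ∫sin(nπx/L)·cos(nπx/L) dx = 0.
⟨T⟩ = 1.3014.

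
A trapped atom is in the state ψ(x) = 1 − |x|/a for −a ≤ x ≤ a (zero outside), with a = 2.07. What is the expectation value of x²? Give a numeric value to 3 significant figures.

⟨x²⟩ = ∫ x²·|ψ|² dx / ∫|ψ|² dx (integrals over the domain).
ψ is even, so ∫ over [−a, a] = 2∫₀ᵃ with ψ = 1 − x/a there: ∫₀ᵃ (1 − x/a)² dx = a/3, ∫₀ᵃ x²(1 − x/a)² dx = a³/30, ∫₀ᵃ x⁴(1 − x/a)² dx = a⁵/105.
State is unnormalized: ∫|ψ|² dx = 1.3800, and ∫ψ*·x²·ψ dx = 0.59132, so ⟨x²⟩ = 0.59132 / 1.3800.
⟨x²⟩ = 0.42849.

0.428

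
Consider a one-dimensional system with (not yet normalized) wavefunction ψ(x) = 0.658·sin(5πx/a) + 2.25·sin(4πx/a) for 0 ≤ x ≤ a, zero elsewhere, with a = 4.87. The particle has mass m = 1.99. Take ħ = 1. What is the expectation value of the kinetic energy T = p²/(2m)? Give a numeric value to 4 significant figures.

T = −(ħ²/2m) d²/dx², so ⟨T⟩ = −(ħ²/2m) ∫ ψ*·ψ'' dx / ∫|ψ|² dx; with m = 1.99.
d²/dx² sin(jπx/a) = −(jπ/a)²·sin(jπx/a); on 0 ≤ x ≤ a, ∫sin²(jπx/a) dx = a/2 and ∫sin(jπx/a)·sin(lπx/a) dx = 0 for j ≠ l, so only diagonal terms survive in ∫|ψ|² and ∫ψ·ψ″; ∫ψ·ψ′ dx = [ψ²/2] between the walls = 0.
State is unnormalized: ∫|ψ|² dx = 13.381, and ∫ψ*·(−ħ²/2m · ψ'') dx = 23.378, so ⟨T⟩ = 23.378 / 13.381.
⟨T⟩ = 1.7471.

1.747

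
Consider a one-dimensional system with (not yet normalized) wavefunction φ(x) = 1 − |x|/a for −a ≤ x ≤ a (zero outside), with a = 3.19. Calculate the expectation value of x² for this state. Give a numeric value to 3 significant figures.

1.02

⟨x²⟩ = ∫ x²·|φ|² dx / ∫|φ|² dx (integrals over the domain).
φ is even, so ∫ over [−a, a] = 2∫₀ᵃ with φ = 1 − x/a there: ∫₀ᵃ (1 − x/a)² dx = a/3, ∫₀ᵃ x²(1 − x/a)² dx = a³/30, ∫₀ᵃ x⁴(1 − x/a)² dx = a⁵/105.
State is unnormalized: ∫|φ|² dx = 2.1267, and ∫φ*·x²·φ dx = 2.1641, so ⟨x²⟩ = 2.1641 / 2.1267.
⟨x²⟩ = 1.0176.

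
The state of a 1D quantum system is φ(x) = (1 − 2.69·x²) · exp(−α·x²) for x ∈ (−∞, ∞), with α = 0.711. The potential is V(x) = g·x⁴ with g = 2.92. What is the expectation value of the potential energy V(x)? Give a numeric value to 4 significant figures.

⟨V⟩ = ∫ V(x)·|φ|² dx / ∫|φ|² dx.
Expand each integrand as polynomial × e^(−2αx²) and use ∫x^(2j)·e^(−2αx²) dx = (2j−1)!!/(4α)^j · √(π/(2α)), odd powers → 0; here √(π/(2α)) = 1.4864.
State is unnormalized: ∫|φ|² dx = 2.6639, and ∫φ*·V(x)·φ dx = 36.790, so ⟨V⟩ = 36.790 / 2.6639.
⟨V⟩ = 13.811.

13.81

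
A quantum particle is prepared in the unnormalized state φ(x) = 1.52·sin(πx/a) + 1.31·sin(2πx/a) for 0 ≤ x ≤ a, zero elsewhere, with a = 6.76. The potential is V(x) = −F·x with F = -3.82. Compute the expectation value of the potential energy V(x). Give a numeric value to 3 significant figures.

8.31

⟨V⟩ = ∫ V(x)·|φ|² dx / ∫|φ|² dx.
On 0 ≤ x ≤ a (j ≠ l): ∫sin²(jπx/a) dx = a/2, ∫sin(jπx/a)·sin(lπx/a) dx = 0; diagonal moments ∫x·sin²(jπx/a) dx = a²/4, ∫x²·sin²(jπx/a) dx = a³·(1/6 − 1/(4j²π²)); cross terms ∫x·sin(jπx/a)·sin(lπx/a) dx = 0 for j + l even and −4jla²/(π²(j² − l²)²) for j + l odd, ∫x²·sin(jπx/a)·sin(lπx/a) dx = (−1)^(j+l)·4jla³/(π²(j² − l²)²); higher powers the same way via product-to-sum and parts.
State is unnormalized: ∫|φ|² dx = 13.610, and ∫φ*·V(x)·φ dx = 113.11, so ⟨V⟩ = 113.11 / 13.610.
⟨V⟩ = 8.3111.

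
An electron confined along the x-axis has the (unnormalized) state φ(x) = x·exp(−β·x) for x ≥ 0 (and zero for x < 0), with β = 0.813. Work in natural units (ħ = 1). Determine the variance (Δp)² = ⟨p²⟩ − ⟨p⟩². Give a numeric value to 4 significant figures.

Compute ⟨p⟩ and ⟨p²⟩ separately; (Δp)² = ⟨p²⟩ − ⟨p⟩².
Differentiate x·exp(−β·x) with the product rule; every integrand then reduces to terms xʲ·e^(−2βx) on [0, ∞), with ∫₀^∞ xʲ·e^(−2βx) dx = j!/(2β)^(j+1).
Normalization: ∫|φ|² dx = 0.46523.
⟨p⟩ = 0.0000 and ⟨p²⟩ = 0.66097.
(Δp)² = 0.66097 − (0.0000)² = 0.66097.

0.6610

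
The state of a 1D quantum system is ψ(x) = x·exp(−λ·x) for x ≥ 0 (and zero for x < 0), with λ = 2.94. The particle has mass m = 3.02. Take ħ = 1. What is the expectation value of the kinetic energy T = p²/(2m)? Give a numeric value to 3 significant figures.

T = −(ħ²/2m) d²/dx², so ⟨T⟩ = −(ħ²/2m) ∫ ψ*·ψ'' dx / ∫|ψ|² dx; with m = 3.02.
Differentiate x·exp(−λ·x) with the product rule; every integrand then reduces to terms xʲ·e^(−2λx) on [0, ∞), with ∫₀^∞ xʲ·e^(−2λx) dx = j!/(2λ)^(j+1).
State is unnormalized: ∫|ψ|² dx = 0.0098378, and ∫ψ*·(−ħ²/2m · ψ'') dx = 0.014078, so ⟨T⟩ = 0.014078 / 0.0098378.
⟨T⟩ = 1.4311.

1.43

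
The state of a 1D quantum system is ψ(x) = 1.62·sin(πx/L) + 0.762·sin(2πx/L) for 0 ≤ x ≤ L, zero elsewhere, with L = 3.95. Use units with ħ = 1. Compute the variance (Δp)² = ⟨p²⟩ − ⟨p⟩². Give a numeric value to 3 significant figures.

0.976

Compute ⟨p⟩ and ⟨p²⟩ separately; (Δp)² = ⟨p²⟩ − ⟨p⟩².
d²/dx² sin(jπx/L) = −(jπ/L)²·sin(jπx/L); on 0 ≤ x ≤ L, ∫sin²(jπx/L) dx = L/2 and ∫sin(jπx/L)·sin(lπx/L) dx = 0 for j ≠ l, so only diagonal terms survive in ∫|ψ|² and ∫ψ·ψ″; ∫ψ·ψ′ dx = [ψ²/2] between the walls = 0.
Normalization: ∫|ψ|² dx = 6.3300.
⟨p⟩ = 0.0000 and ⟨p²⟩ = 0.97636.
(Δp)² = 0.97636 − (0.0000)² = 0.97636.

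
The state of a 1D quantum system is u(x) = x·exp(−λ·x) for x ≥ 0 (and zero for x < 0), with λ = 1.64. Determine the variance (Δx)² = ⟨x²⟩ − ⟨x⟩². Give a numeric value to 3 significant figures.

Compute ⟨x⟩ and ⟨x²⟩ separately, then (Δx)² = ⟨x²⟩ − ⟨x⟩².
Every integrand reduces to terms xʲ·e^(−2λx) on [0, ∞); use ∫₀^∞ xʲ·e^(−2λx) dx = j!/(2λ)^(j+1).
Normalization: ∫|u|² dx = 0.056677.
⟨x⟩ = 0.91463 and ⟨x²⟩ = 1.1154.
(Δx)² = 1.1154 − (0.91463)² = 0.27885.

0.279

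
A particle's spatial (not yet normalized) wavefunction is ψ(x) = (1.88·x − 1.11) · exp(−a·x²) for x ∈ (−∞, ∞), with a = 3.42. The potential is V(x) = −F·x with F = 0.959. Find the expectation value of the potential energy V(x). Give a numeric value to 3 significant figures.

0.196

⟨V⟩ = ∫ V(x)·|ψ|² dx / ∫|ψ|² dx.
Expand each integrand as polynomial × e^(−2ax²) and use ∫x^(2j)·e^(−2ax²) dx = (2j−1)!!/(4a)^j · √(π/(2a)), odd powers → 0; here √(π/(2a)) = 0.67771.
State is unnormalized: ∫|ψ|² dx = 1.0101, and ∫ψ*·V(x)·ψ dx = 0.19829, so ⟨V⟩ = 0.19829 / 1.0101.
⟨V⟩ = 0.19630.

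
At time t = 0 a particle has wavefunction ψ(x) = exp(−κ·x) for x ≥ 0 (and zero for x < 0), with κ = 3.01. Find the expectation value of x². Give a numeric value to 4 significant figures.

⟨x²⟩ = ∫ x²·|ψ|² dx / ∫|ψ|² dx (integrals over the domain).
Every integrand reduces to terms xʲ·e^(−2κx) on [0, ∞); use ∫₀^∞ xʲ·e^(−2κx) dx = j!/(2κ)^(j+1).
State is unnormalized: ∫|ψ|² dx = 0.16611, and ∫ψ*·x²·ψ dx = 0.0091673, so ⟨x²⟩ = 0.0091673 / 0.16611.
⟨x²⟩ = 0.055187.

0.05519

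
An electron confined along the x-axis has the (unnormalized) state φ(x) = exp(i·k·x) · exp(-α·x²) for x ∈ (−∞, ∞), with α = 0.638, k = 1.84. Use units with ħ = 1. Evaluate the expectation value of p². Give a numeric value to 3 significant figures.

p² φ = −ħ² d²φ/dx²; ⟨p²⟩ = −ħ² ∫ φ*·φ'' dx / ∫|φ|² dx.
Gaussian moments: ∫x^(2j)·e^(−2αx²) dx = (2j−1)!!/(4α)^j · √(π/(2α)), odd powers integrate to 0; here √(π/(2α)) = 1.5691. Derivatives: φ′ = (ik − 2αx)·φ, φ″ = ((ik − 2αx)² − 2α)·φ; the odd-in-x pieces drop out.
State is unnormalized: ∫|φ|² dx = 1.5691, and ∫φ*·(−ħ² φ'') dx = 6.3134, so ⟨p²⟩ = 6.3134 / 1.5691.
⟨p²⟩ = 4.0236.

4.02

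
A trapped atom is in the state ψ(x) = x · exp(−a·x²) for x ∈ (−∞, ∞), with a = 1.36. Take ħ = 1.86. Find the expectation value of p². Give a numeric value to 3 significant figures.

p² ψ = −ħ² d²ψ/dx²; ⟨p²⟩ = −ħ² ∫ ψ*·ψ'' dx / ∫|ψ|² dx.
Expand each integrand as polynomial × e^(−2ax²) and use ∫x^(2j)·e^(−2ax²) dx = (2j−1)!!/(4a)^j · √(π/(2a)), odd powers → 0; here √(π/(2a)) = 1.0747. Differentiate with the product rule, d/dx e^(−ax²) = −2ax·e^(−ax²).
State is unnormalized: ∫|ψ|² dx = 0.19756, and ∫ψ*·(−ħ² ψ'') dx = 2.7885, so ⟨p²⟩ = 2.7885 / 0.19756.
⟨p²⟩ = 14.115.

14.1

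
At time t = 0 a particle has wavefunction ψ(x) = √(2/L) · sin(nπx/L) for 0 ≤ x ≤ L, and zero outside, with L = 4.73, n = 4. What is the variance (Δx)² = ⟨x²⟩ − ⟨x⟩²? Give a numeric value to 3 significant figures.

1.79

Compute ⟨x⟩ and ⟨x²⟩ separately, then (Δx)² = ⟨x²⟩ − ⟨x⟩².
With sin²θ = (1 − cos2θ)/2 on 0 ≤ x ≤ L: ∫sin²(nπx/L) dx = L/2, ∫x·sin²(nπx/L) dx = L²/4, ∫x²·sin²(nπx/L) dx = L³·(1/6 − 1/(4n²π²)); higher powers xᵏ the same way, integrating xᵏ·cos(2nπx/L) by parts.
⟨x⟩ = 2.3650 and ⟨x²⟩ = 7.3868.
(Δx)² = 7.3868 − (2.3650)² = 1.7936.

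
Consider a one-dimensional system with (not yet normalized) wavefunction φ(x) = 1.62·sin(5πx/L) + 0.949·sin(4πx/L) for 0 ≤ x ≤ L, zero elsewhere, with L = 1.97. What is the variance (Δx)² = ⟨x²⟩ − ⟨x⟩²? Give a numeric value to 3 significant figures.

Compute ⟨x⟩ and ⟨x²⟩ separately, then (Δx)² = ⟨x²⟩ − ⟨x⟩².
On 0 ≤ x ≤ L (j ≠ l): ∫sin²(jπx/L) dx = L/2, ∫sin(jπx/L)·sin(lπx/L) dx = 0; diagonal moments ∫x·sin²(jπx/L) dx = L²/4, ∫x²·sin²(jπx/L) dx = L³·(1/6 − 1/(4j²π²)); cross terms ∫x·sin(jπx/L)·sin(lπx/L) dx = 0 for j + l even and −4jlL²/(π²(j² − l²)²) for j + l odd, ∫x²·sin(jπx/L)·sin(lπx/L) dx = (−1)^(j+l)·4jlL³/(π²(j² − l²)²); higher powers the same way via product-to-sum and parts.
Normalization: ∫|φ|² dx = 3.4721.
⟨x⟩ = 0.64108 and ⟨x²⟩ = 0.60712.
(Δx)² = 0.60712 − (0.64108)² = 0.19613.

0.196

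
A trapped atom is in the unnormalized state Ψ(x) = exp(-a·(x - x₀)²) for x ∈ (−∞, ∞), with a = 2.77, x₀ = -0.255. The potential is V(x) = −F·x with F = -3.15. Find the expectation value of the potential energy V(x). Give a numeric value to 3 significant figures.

⟨V⟩ = ∫ V(x)·|Ψ|² dx / ∫|Ψ|² dx.
Gaussian moments (u = x − x₀): ∫u^(2j)·e^(−2au²) du = (2j−1)!!/(4a)^j · √(π/(2a)), odd powers integrate to 0; here √(π/(2a)) = 0.75304.
State is unnormalized: ∫|Ψ|² dx = 0.75304, and ∫Ψ*·V(x)·Ψ dx = -0.60488, so ⟨V⟩ = -0.60488 / 0.75304.
⟨V⟩ = -0.80325.

-0.803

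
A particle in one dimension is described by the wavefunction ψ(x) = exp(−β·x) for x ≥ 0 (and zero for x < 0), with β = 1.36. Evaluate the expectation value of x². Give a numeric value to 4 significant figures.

⟨x²⟩ = ∫ x²·|ψ|² dx / ∫|ψ|² dx (integrals over the domain).
Every integrand reduces to terms xʲ·e^(−2βx) on [0, ∞); use ∫₀^∞ xʲ·e^(−2βx) dx = j!/(2β)^(j+1).
State is unnormalized: ∫|ψ|² dx = 0.36765, and ∫ψ*·x²·ψ dx = 0.099386, so ⟨x²⟩ = 0.099386 / 0.36765.
⟨x²⟩ = 0.27033.

0.2703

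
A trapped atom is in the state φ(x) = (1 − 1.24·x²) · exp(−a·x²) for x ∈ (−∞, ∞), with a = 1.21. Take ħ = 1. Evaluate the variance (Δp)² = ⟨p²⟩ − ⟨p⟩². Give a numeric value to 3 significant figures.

3.49

Compute ⟨p⟩ and ⟨p²⟩ separately; (Δp)² = ⟨p²⟩ − ⟨p⟩².
Expand each integrand as polynomial × e^(−2ax²) and use ∫x^(2j)·e^(−2ax²) dx = (2j−1)!!/(4a)^j · √(π/(2a)), odd powers → 0; here √(π/(2a)) = 1.1394. Differentiate with the product rule, d/dx e^(−ax²) = −2ax·e^(−ax²).
Normalization: ∫|φ|² dx = 0.77992.
⟨p⟩ = 0.0000 and ⟨p²⟩ = 3.4856.
(Δp)² = 3.4856 − (0.0000)² = 3.4856.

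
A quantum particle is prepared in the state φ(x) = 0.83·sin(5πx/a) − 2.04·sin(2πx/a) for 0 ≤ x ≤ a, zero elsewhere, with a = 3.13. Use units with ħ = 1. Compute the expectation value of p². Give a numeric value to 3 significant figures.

7.03

p² φ = −ħ² d²φ/dx²; ⟨p²⟩ = −ħ² ∫ φ*·φ'' dx / ∫|φ|² dx.
d²/dx² sin(jπx/a) = −(jπ/a)²·sin(jπx/a); on 0 ≤ x ≤ a, ∫sin²(jπx/a) dx = a/2 and ∫sin(jπx/a)·sin(lπx/a) dx = 0 for j ≠ l, so only diagonal terms survive in ∫|φ|² and ∫φ·φ″; ∫φ·φ′ dx = [φ²/2] between the walls = 0.
State is unnormalized: ∫|φ|² dx = 7.5910, and ∫φ*·(−ħ² φ'') dx = 53.398, so ⟨p²⟩ = 53.398 / 7.5910.
⟨p²⟩ = 7.0344.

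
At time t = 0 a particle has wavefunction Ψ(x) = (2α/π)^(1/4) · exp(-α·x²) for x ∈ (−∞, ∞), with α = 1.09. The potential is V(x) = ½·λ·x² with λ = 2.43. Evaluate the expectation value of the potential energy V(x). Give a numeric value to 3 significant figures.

0.279

⟨V⟩ = ∫ V(x)·|Ψ|² dx.
Gaussian moments: ∫x^(2j)·e^(−2αx²) dx = (2j−1)!!/(4α)^j · √(π/(2α)), odd powers integrate to 0; here √(π/(2α)) = 1.2005.
⟨V⟩ = 0.27867.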